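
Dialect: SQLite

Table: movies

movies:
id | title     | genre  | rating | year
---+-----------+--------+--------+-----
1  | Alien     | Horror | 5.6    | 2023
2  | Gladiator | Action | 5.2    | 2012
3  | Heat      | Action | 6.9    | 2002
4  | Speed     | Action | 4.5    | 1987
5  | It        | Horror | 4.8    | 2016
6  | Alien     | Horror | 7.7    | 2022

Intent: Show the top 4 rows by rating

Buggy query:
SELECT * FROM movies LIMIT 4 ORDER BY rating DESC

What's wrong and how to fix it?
Bug: LIMIT must come after ORDER BY

Fix: Swap the clauses: ORDER BY first, then LIMIT

Corrected query:
SELECT * FROM movies ORDER BY rating DESC LIMIT 4

Result:
id | title     | genre  | rating | year
---+-----------+--------+--------+-----
6  | Alien     | Horror | 7.7    | 2022
3  | Heat      | Action | 6.9    | 2002
1  | Alien     | Horror | 5.6    | 2023
2  | Gladiator | Action | 5.2    | 2012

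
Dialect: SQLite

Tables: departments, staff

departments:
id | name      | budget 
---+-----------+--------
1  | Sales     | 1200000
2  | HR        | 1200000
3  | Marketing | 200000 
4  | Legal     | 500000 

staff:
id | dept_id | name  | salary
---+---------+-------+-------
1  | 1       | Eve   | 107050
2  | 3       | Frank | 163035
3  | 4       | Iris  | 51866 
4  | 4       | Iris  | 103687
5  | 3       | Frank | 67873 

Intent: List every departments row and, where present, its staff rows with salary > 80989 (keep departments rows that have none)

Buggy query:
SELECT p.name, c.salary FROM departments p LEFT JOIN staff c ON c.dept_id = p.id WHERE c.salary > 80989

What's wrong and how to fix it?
Bug: A WHERE condition on the right-hand table after LEFT JOIN drops unmatched parents

Fix: Move the right-table condition into the ON clause so unmatched parents are kept

Corrected query:
SELECT p.name, c.salary FROM departments p LEFT JOIN staff c ON c.dept_id = p.id AND c.salary > 80989

Result:
name      | salary
----------+-------
Sales     | 107050
HR        | NULL  
Marketing | 163035
Legal     | 103687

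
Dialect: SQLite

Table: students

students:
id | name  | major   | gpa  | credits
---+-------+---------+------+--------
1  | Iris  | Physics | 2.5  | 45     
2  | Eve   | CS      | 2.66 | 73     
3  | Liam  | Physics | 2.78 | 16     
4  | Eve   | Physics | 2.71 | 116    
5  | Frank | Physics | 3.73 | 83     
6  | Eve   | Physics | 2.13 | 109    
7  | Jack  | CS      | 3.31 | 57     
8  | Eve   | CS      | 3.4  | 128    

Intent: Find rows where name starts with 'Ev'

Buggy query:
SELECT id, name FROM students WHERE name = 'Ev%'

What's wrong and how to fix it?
Bug: Wildcards only work with LIKE; '=' treats '%' as a literal character

Fix: Replace '=' with LIKE so 'Ev%' is treated as a pattern

Corrected query:
SELECT id, name FROM students WHERE name LIKE 'Ev%'

Result:
id | name
---+-----
2  | Eve 
4  | Eve 
6  | Eve 
8  | Eve 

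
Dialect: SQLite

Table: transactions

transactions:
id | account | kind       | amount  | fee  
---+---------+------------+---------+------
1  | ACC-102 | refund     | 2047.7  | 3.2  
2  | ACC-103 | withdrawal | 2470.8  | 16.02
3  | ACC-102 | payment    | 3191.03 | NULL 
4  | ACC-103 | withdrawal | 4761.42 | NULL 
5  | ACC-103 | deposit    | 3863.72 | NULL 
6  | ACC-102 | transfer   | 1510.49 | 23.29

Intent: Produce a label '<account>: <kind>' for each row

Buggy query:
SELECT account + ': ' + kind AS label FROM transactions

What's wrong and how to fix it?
Bug: '+' is numeric addition; on text columns SQLite converts them to 0 instead of concatenating

Fix: Use the || operator for string concatenation

Corrected query:
SELECT account || ': ' || kind AS label FROM transactions

Result:
label              
-------------------
ACC-102: refund    
ACC-103: withdrawal
ACC-102: payment   
ACC-103: withdrawal
ACC-103: deposit   
ACC-102: transfer  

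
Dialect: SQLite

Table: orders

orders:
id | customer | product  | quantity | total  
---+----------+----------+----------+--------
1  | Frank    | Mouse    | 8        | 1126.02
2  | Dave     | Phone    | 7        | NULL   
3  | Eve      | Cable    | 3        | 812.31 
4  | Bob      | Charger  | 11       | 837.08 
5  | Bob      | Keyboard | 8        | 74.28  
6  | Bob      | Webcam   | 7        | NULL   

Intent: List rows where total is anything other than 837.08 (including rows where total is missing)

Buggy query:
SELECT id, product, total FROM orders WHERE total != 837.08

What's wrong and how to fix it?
Bug: Inequality against NULL is unknown, not true; rows with NULL are dropped

Fix: Handle NULL separately with IS NULL alongside the inequality

Corrected query:
SELECT id, product, total FROM orders WHERE total != 837.08 OR total IS NULL

Result:
id | product  | total  
---+----------+--------
1  | Mouse    | 1126.02
2  | Phone    | NULL   
3  | Cable    | 812.31 
5  | Keyboard | 74.28  
6  | Webcam   | NULL   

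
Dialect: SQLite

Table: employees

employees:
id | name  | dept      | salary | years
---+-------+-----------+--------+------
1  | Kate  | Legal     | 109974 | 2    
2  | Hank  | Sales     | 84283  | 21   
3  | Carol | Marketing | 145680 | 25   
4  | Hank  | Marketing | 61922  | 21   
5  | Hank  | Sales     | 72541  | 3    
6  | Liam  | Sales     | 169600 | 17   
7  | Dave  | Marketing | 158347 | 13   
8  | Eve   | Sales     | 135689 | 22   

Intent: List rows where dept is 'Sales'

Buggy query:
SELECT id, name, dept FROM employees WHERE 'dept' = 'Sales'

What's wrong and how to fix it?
Bug: Single quotes denote string literals in SQL; the column name is being compared as a constant string

Fix: Reference the column as dept without single quotes

Corrected query:
SELECT id, name, dept FROM employees WHERE dept = 'Sales'

Result:
id | name | dept 
---+------+------
2  | Hank | Sales
5  | Hank | Sales
6  | Liam | Sales
8  | Eve  | Sales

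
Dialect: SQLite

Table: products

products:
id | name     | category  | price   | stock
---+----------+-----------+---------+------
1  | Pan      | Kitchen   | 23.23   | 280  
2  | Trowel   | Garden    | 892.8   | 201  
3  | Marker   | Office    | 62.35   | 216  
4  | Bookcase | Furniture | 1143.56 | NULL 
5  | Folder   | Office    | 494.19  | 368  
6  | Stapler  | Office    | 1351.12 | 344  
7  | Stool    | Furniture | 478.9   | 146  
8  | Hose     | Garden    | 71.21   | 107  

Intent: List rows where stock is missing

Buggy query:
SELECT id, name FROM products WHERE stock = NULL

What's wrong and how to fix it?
Bug: '= NULL' is always unknown in SQL three-valued logic, so no rows match

Fix: Replace '= NULL' with 'IS NULL'

Corrected query:
SELECT id, name FROM products WHERE stock IS NULL

Result:
id | name    
---+---------
4  | Bookcase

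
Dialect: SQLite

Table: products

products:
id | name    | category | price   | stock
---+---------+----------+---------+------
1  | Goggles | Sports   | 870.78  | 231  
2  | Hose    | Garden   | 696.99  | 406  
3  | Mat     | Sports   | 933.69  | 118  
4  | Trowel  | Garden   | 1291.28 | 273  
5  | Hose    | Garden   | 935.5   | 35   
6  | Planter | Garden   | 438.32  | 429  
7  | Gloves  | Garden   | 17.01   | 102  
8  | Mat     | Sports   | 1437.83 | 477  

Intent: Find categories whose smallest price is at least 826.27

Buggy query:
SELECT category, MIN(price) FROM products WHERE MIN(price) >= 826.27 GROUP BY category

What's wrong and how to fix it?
Bug: MIN() in WHERE is a misuse of aggregate

Fix: Replace WHERE with HAVING after the GROUP BY

Corrected query:
SELECT category, MIN(price) FROM products GROUP BY category HAVING MIN(price) >= 826.27

Result:
category | MIN(price)
---------+-----------
Sports   | 870.78    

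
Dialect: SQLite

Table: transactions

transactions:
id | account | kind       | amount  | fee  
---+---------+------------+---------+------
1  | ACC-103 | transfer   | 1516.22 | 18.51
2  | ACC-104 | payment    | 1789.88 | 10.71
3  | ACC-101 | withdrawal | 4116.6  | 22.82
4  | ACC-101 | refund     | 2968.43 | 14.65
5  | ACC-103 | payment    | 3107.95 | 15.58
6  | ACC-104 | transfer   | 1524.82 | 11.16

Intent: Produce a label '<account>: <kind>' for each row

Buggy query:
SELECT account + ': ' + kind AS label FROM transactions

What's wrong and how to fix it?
Bug: '+' is numeric addition; on text columns SQLite converts them to 0 instead of concatenating

Fix: Replace + with || to concatenate text

Corrected query:
SELECT account || ': ' || kind AS label FROM transactions

Result:
label              
-------------------
ACC-103: transfer  
ACC-104: payment   
ACC-101: withdrawal
ACC-101: refund    
ACC-103: payment   
ACC-104: transfer  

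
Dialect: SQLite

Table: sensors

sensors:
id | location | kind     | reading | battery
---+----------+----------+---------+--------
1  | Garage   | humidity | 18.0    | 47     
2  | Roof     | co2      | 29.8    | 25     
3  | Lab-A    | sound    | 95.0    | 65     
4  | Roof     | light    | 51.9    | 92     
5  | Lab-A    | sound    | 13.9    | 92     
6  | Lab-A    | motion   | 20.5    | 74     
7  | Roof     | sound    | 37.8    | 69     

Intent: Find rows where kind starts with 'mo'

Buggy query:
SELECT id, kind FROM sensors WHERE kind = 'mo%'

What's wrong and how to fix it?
Bug: '=' compares the literal string including the % character; pattern matching needs LIKE

Fix: Use LIKE for wildcard pattern matching

Corrected query:
SELECT id, kind FROM sensors WHERE kind LIKE 'mo%'

Result:
id | kind  
---+-------
6  | motion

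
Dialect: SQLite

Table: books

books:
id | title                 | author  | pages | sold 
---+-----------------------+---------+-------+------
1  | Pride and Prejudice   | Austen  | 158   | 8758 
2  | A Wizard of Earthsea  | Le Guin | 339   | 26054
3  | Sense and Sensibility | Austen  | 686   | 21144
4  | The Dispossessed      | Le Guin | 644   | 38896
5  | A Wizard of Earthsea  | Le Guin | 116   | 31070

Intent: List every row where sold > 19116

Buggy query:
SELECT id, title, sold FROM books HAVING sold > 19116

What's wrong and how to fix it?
Bug: HAVING filters the output of aggregation, but this query has no GROUP BY and no aggregate functions, so SQLite rejects it (HAVING clause on a non-aggregate query); the condition here is per row

Fix: Replace HAVING with WHERE since the condition applies to individual rows

Corrected query:
SELECT id, title, sold FROM books WHERE sold > 19116

Result:
id | title                 | sold 
---+-----------------------+------
2  | A Wizard of Earthsea  | 26054
3  | Sense and Sensibility | 21144
4  | The Dispossessed      | 38896
5  | A Wizard of Earthsea  | 31070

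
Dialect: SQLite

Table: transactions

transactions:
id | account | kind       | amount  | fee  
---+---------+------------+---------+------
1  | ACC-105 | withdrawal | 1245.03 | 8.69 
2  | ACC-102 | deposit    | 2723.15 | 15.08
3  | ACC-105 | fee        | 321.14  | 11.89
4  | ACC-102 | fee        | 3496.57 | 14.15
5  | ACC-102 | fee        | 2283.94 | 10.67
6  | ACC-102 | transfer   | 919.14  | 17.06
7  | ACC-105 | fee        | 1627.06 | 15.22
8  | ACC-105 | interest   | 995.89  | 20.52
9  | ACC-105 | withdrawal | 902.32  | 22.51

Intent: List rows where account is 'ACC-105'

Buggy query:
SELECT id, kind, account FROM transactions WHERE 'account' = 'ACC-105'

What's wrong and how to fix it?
Bug: Single quotes denote string literals in SQL; the column name is being compared as a constant string

Fix: Remove the quotes around the column name (or use double quotes for an identifier)

Corrected query:
SELECT id, kind, account FROM transactions WHERE account = 'ACC-105'

Result:
id | kind       | account
---+------------+--------
1  | withdrawal | ACC-105
3  | fee        | ACC-105
7  | fee        | ACC-105
8  | interest   | ACC-105
9  | withdrawal | ACC-105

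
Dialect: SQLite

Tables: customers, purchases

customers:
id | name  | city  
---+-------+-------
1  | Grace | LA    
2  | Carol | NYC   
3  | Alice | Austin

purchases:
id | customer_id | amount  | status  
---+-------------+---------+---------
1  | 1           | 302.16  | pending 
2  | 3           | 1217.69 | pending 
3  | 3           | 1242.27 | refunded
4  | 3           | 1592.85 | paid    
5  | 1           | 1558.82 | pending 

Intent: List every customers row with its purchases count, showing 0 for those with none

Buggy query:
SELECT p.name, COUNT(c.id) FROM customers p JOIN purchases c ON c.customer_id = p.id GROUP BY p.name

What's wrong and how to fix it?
Bug: An inner join excludes parents with zero children

Fix: Use LEFT JOIN so parents without children still appear (COUNT(c.id) gives 0)

Corrected query:
SELECT p.name, COUNT(c.id) FROM customers p LEFT JOIN purchases c ON c.customer_id = p.id GROUP BY p.name

Result:
name  | COUNT(c.id)
------+------------
Alice | 3          
Carol | 0          
Grace | 2          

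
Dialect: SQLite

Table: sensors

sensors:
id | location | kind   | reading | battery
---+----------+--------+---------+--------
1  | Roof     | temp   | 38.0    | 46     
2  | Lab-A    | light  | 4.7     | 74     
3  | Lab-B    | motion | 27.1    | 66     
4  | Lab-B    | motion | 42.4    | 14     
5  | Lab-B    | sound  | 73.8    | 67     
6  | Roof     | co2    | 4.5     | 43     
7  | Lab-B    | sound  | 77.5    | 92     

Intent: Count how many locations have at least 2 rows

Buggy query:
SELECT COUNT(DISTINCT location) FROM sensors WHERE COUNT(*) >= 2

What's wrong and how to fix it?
Bug: COUNT(*) cannot appear in WHERE; the per-group count doesn't exist yet

Fix: Use a subquery that GROUPs and filters with HAVING, then count its rows

Corrected query:
SELECT COUNT(*) FROM (SELECT location FROM sensors GROUP BY location HAVING COUNT(*) >= 2)

Result:
COUNT(*)
--------
2       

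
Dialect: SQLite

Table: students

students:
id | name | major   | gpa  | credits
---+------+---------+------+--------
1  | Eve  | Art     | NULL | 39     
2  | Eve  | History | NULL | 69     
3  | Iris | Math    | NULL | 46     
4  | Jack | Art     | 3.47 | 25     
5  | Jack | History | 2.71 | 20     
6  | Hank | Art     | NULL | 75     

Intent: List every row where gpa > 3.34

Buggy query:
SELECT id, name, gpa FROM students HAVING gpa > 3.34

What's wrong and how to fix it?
Bug: This is a non-aggregate query (no GROUP BY, no aggregates), so in SQLite the HAVING clause is invalid here; a row-level condition belongs in WHERE

Fix: Use WHERE for row-level filtering

Corrected query:
SELECT id, name, gpa FROM students WHERE gpa > 3.34

Result:
id | name | gpa 
---+------+-----
4  | Jack | 3.47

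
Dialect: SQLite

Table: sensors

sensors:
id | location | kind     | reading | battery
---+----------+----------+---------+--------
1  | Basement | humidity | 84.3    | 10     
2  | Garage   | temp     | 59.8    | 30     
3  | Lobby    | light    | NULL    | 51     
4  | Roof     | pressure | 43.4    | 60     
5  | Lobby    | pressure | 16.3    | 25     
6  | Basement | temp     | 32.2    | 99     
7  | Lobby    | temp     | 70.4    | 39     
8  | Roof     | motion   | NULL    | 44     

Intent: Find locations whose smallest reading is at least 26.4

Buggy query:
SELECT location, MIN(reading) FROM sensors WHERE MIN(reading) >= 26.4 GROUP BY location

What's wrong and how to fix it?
Bug: MIN() in WHERE is a misuse of aggregate

Fix: Use HAVING for the per-group MIN condition

Corrected query:
SELECT location, MIN(reading) FROM sensors GROUP BY location HAVING MIN(reading) >= 26.4

Result:
location | MIN(reading)
---------+-------------
Basement | 32.2        
Garage   | 59.8        
Roof     | 43.4        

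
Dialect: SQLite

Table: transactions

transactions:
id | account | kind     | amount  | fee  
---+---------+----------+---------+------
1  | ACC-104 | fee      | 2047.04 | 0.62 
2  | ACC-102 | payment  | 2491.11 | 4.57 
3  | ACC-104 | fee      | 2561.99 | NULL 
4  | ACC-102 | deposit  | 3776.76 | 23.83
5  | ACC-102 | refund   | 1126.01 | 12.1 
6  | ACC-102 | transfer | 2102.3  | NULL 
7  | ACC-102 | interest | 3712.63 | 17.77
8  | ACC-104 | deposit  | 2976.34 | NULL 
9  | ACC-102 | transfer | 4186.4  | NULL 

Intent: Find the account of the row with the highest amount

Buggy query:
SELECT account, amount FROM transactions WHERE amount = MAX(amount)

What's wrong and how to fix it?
Bug: WHERE is evaluated per row; an aggregate over the whole table isn't defined there

Fix: Wrap MAX in a scalar subquery so WHERE compares against a single value

Corrected query:
SELECT account, amount FROM transactions WHERE amount = (SELECT MAX(amount) FROM transactions)

Result:
account | amount
--------+-------
ACC-102 | 4186.4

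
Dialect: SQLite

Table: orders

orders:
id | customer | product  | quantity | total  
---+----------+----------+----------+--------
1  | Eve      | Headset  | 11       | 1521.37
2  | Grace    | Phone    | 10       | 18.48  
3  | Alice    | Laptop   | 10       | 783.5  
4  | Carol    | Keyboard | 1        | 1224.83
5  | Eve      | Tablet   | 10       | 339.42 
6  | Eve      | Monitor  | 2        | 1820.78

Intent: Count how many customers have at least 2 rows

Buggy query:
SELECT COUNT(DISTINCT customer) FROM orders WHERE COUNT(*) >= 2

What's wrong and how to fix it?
Bug: WHERE filters individual rows, not groups, so a group-level COUNT is invalid there

Fix: Use a subquery that GROUPs and filters with HAVING, then count its rows

Corrected query:
SELECT COUNT(*) FROM (SELECT customer FROM orders GROUP BY customer HAVING COUNT(*) >= 2)

Result:
COUNT(*)
--------
1       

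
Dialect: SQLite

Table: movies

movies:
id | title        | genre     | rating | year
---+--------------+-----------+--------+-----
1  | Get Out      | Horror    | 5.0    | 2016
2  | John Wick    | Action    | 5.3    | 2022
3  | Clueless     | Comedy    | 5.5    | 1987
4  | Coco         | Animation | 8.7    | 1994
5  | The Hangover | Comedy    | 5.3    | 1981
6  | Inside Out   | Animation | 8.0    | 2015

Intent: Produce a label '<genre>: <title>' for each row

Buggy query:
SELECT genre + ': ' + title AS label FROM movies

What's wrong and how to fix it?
Bug: '+' is numeric addition; on text columns SQLite converts them to 0 instead of concatenating

Fix: Use the || operator for string concatenation

Corrected query:
SELECT genre || ': ' || title AS label FROM movies

Result:
label                
---------------------
Horror: Get Out      
Action: John Wick    
Comedy: Clueless     
Animation: Coco      
Comedy: The Hangover 
Animation: Inside Out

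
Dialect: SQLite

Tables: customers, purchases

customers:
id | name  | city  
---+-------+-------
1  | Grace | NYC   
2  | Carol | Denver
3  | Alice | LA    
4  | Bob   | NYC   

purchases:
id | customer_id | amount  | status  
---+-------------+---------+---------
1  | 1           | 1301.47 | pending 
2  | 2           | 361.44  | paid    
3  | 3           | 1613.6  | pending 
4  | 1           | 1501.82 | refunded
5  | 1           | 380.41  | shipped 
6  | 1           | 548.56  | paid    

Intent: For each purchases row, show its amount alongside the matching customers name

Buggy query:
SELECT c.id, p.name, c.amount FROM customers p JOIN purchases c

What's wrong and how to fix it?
Bug: Missing join condition: each purchases row is matched to all customers rows instead of just its own

Fix: Add ON c.customer_id = p.id to the JOIN

Corrected query:
SELECT c.id, p.name, c.amount FROM customers p JOIN purchases c ON c.customer_id = p.id

Result:
id | name  | amount 
---+-------+--------
1  | Grace | 1301.47
2  | Carol | 361.44 
3  | Alice | 1613.6 
4  | Grace | 1501.82
5  | Grace | 380.41 
6  | Grace | 548.56 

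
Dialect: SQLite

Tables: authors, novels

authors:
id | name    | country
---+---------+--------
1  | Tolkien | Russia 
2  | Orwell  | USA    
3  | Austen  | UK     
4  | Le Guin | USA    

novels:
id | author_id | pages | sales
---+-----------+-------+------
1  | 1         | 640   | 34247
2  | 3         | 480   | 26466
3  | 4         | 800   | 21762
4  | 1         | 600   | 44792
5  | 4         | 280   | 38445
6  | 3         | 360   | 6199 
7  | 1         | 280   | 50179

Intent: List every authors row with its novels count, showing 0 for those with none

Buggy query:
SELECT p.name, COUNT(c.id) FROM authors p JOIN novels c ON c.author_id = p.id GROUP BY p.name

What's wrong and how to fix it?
Bug: An inner join excludes parents with zero children

Fix: Switch to LEFT JOIN to retain unmatched parent rows

Corrected query:
SELECT p.name, COUNT(c.id) FROM authors p LEFT JOIN novels c ON c.author_id = p.id GROUP BY p.name

Result:
name    | COUNT(c.id)
--------+------------
Austen  | 2          
Le Guin | 2          
Orwell  | 0          
Tolkien | 3          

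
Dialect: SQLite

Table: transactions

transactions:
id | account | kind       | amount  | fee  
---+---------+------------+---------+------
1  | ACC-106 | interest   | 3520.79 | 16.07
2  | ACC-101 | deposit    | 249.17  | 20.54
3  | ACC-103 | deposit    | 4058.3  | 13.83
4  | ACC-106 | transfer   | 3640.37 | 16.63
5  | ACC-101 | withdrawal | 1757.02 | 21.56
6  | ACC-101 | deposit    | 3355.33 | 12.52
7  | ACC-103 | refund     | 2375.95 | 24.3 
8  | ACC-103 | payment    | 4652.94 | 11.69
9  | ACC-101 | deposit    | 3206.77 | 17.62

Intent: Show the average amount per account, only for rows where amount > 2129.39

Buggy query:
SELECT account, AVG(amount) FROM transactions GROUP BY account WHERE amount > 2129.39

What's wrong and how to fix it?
Bug: Row-level WHERE must come before GROUP BY in the clause order

Fix: Place WHERE between FROM and GROUP BY

Corrected query:
SELECT account, AVG(amount) FROM transactions WHERE amount > 2129.39 GROUP BY account

Result:
account | AVG(amount)
--------+------------
ACC-101 | 3281.05    
ACC-103 | 3695.73    
ACC-106 | 3580.58    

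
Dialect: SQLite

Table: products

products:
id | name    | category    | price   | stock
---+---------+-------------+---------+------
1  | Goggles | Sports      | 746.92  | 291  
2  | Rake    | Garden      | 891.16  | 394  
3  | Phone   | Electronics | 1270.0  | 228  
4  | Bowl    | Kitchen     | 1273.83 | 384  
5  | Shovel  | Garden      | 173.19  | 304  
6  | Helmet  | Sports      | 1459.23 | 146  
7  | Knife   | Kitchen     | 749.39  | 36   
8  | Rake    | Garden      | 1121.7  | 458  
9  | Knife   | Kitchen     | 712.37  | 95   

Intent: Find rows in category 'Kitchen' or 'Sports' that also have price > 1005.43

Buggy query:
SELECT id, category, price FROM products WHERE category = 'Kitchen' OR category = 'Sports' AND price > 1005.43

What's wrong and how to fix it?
Bug: Without parentheses, AND is evaluated before OR, so the price filter only applies to the 'Sports' branch

Fix: Group the OR with parentheses (or use IN), then AND the threshold

Corrected query:
SELECT id, category, price FROM products WHERE (category = 'Kitchen' OR category = 'Sports') AND price > 1005.43

Result:
id | category | price  
---+----------+--------
4  | Kitchen  | 1273.83
6  | Sports   | 1459.23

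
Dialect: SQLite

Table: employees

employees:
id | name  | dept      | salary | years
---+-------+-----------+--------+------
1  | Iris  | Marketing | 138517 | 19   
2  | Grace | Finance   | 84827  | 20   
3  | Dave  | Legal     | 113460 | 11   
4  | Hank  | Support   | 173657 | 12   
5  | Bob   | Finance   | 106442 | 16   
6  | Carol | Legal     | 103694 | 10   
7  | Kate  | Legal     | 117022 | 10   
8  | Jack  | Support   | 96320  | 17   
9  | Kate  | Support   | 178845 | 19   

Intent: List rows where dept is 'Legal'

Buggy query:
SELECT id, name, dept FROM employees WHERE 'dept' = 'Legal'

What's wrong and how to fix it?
Bug: Single quotes denote string literals in SQL; the column name is being compared as a constant string

Fix: Reference the column as dept without single quotes

Corrected query:
SELECT id, name, dept FROM employees WHERE dept = 'Legal'

Result:
id | name  | dept 
---+-------+------
3  | Dave  | Legal
6  | Carol | Legal
7  | Kate  | Legal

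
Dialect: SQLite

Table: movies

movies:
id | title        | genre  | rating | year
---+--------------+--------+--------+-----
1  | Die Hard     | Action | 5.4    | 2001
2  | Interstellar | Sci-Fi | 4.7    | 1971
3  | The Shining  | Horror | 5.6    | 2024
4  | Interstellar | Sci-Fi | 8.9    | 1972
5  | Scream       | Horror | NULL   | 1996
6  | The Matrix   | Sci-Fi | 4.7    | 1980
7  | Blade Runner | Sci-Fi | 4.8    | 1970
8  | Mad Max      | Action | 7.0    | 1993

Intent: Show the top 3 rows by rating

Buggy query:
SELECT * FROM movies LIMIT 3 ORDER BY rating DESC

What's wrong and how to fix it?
Bug: ORDER BY cannot follow LIMIT; LIMIT is the final clause

Fix: Swap the clauses: ORDER BY first, then LIMIT

Corrected query:
SELECT * FROM movies ORDER BY rating DESC LIMIT 3

Result:
id | title        | genre  | rating | year
---+--------------+--------+--------+-----
4  | Interstellar | Sci-Fi | 8.9    | 1972
8  | Mad Max      | Action | 7      | 1993
3  | The Shining  | Horror | 5.6    | 2024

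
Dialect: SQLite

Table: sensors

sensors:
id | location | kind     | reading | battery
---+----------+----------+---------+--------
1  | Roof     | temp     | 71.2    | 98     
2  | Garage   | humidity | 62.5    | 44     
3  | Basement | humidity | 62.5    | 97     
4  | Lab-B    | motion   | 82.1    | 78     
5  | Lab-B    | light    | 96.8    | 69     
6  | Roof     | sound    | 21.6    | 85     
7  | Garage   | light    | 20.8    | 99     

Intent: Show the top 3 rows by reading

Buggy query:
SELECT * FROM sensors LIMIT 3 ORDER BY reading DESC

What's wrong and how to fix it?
Bug: ORDER BY cannot follow LIMIT; LIMIT is the final clause

Fix: Swap the clauses: ORDER BY first, then LIMIT

Corrected query:
SELECT * FROM sensors ORDER BY reading DESC LIMIT 3

Result:
id | location | kind   | reading | battery
---+----------+--------+---------+--------
5  | Lab-B    | light  | 96.8    | 69     
4  | Lab-B    | motion | 82.1    | 78     
1  | Roof     | temp   | 71.2    | 98     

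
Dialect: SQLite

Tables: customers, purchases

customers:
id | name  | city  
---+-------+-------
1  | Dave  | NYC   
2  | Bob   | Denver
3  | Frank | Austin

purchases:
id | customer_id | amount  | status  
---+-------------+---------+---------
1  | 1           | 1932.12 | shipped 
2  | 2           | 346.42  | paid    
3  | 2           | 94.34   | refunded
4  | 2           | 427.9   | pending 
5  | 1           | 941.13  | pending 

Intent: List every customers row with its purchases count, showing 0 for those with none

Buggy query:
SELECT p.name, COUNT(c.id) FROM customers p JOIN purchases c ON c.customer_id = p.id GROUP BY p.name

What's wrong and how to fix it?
Bug: An inner join excludes parents with zero children

Fix: Switch to LEFT JOIN to retain unmatched parent rows

Corrected query:
SELECT p.name, COUNT(c.id) FROM customers p LEFT JOIN purchases c ON c.customer_id = p.id GROUP BY p.name

Result:
name  | COUNT(c.id)
------+------------
Bob   | 3          
Dave  | 2          
Frank | 0          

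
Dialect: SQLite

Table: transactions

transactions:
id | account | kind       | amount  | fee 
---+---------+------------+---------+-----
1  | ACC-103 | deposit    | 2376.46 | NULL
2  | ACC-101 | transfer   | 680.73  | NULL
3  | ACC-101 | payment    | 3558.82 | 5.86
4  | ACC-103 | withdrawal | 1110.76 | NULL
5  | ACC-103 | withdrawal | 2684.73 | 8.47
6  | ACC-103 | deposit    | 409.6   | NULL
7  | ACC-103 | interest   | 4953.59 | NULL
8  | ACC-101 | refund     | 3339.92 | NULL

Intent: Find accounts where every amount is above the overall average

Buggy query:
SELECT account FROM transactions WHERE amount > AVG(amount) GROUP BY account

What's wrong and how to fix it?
Bug: WHERE evaluates per row before aggregation, so AVG() is unavailable

Fix: Use a subquery for AVG and a HAVING MIN(...) filter so the condition holds for every row in the group

Corrected query:
SELECT account FROM transactions GROUP BY account HAVING MIN(amount) > (SELECT AVG(amount) FROM transactions)

Result:
(no rows)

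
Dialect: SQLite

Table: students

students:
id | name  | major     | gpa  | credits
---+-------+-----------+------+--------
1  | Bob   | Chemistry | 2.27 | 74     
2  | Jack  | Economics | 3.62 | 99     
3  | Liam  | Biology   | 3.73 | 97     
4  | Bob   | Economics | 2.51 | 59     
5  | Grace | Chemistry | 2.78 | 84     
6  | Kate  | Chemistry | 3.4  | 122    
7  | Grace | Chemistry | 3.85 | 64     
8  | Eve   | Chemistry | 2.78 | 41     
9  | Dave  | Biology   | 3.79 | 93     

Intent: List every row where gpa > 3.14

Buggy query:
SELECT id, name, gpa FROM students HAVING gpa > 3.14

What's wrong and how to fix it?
Bug: This is a non-aggregate query (no GROUP BY, no aggregates), so in SQLite the HAVING clause is invalid here; a row-level condition belongs in WHERE

Fix: Use WHERE for row-level filtering

Corrected query:
SELECT id, name, gpa FROM students WHERE gpa > 3.14

Result:
id | name  | gpa 
---+-------+-----
2  | Jack  | 3.62
3  | Liam  | 3.73
6  | Kate  | 3.4 
7  | Grace | 3.85
9  | Dave  | 3.79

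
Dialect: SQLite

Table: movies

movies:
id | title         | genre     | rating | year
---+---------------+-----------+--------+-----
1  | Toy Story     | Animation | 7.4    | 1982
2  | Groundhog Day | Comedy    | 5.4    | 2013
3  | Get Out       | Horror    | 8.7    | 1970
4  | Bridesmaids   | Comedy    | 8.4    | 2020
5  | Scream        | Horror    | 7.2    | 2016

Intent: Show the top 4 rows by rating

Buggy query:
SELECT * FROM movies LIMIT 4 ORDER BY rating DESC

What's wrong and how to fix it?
Bug: ORDER BY cannot follow LIMIT; LIMIT is the final clause

Fix: Sort with ORDER BY, then apply LIMIT

Corrected query:
SELECT * FROM movies ORDER BY rating DESC LIMIT 4

Result:
id | title       | genre     | rating | year
---+-------------+-----------+--------+-----
3  | Get Out     | Horror    | 8.7    | 1970
4  | Bridesmaids | Comedy    | 8.4    | 2020
1  | Toy Story   | Animation | 7.4    | 1982
5  | Scream      | Horror    | 7.2    | 2016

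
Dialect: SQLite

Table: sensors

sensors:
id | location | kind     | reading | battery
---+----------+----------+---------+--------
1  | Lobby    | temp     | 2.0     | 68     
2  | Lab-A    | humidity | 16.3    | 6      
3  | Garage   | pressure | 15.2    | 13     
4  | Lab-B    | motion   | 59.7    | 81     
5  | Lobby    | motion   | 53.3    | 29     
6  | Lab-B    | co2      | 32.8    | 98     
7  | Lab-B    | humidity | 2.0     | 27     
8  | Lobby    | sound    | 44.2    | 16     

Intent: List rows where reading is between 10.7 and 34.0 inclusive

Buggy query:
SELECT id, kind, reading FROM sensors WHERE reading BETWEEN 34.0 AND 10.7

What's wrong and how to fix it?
Bug: BETWEEN expects the lower bound first; with 34.0 AND 10.7 the range is empty

Fix: Swap the bounds so the smaller value comes first

Corrected query:
SELECT id, kind, reading FROM sensors WHERE reading BETWEEN 10.7 AND 34.0

Result:
id | kind     | reading
---+----------+--------
2  | humidity | 16.3   
3  | pressure | 15.2   
6  | co2      | 32.8   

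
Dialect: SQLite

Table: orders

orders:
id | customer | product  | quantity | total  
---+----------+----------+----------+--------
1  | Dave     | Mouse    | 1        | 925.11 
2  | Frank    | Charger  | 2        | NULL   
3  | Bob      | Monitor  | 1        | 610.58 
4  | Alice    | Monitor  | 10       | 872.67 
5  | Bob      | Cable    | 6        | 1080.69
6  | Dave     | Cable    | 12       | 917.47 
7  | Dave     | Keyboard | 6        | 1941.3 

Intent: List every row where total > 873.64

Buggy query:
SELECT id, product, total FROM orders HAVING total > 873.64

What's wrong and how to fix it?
Bug: This is a non-aggregate query (no GROUP BY, no aggregates), so in SQLite the HAVING clause is invalid here; a row-level condition belongs in WHERE

Fix: Use WHERE for row-level filtering

Corrected query:
SELECT id, product, total FROM orders WHERE total > 873.64

Result:
id | product  | total  
---+----------+--------
1  | Mouse    | 925.11 
5  | Cable    | 1080.69
6  | Cable    | 917.47 
7  | Keyboard | 1941.3 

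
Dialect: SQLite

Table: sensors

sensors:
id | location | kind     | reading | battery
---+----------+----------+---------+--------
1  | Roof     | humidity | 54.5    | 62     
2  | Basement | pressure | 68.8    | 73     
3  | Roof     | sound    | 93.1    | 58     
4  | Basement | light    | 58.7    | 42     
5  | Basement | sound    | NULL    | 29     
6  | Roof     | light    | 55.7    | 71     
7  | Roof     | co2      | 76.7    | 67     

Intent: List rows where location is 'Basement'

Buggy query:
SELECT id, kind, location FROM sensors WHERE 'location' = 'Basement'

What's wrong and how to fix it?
Bug: 'location' in single quotes is a string literal, not the column; the comparison is literal-vs-literal and never true

Fix: Remove the quotes around the column name (or use double quotes for an identifier)

Corrected query:
SELECT id, kind, location FROM sensors WHERE location = 'Basement'

Result:
id | kind     | location
---+----------+---------
2  | pressure | Basement
4  | light    | Basement
5  | sound    | Basement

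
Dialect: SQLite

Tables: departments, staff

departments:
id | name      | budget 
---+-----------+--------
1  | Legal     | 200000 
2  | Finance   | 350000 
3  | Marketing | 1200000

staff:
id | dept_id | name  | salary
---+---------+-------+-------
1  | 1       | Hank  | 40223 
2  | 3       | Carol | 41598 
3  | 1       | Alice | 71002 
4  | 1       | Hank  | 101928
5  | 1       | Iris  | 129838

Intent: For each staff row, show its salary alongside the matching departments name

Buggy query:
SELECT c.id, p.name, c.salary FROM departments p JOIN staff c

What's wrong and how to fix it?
Bug: Missing join condition: each staff row is matched to all departments rows instead of just its own

Fix: Specify the join condition linking the foreign key to the parent id

Corrected query:
SELECT c.id, p.name, c.salary FROM departments p JOIN staff c ON c.dept_id = p.id

Result:
id | name      | salary
---+-----------+-------
1  | Legal     | 40223 
2  | Marketing | 41598 
3  | Legal     | 71002 
4  | Legal     | 101928
5  | Legal     | 129838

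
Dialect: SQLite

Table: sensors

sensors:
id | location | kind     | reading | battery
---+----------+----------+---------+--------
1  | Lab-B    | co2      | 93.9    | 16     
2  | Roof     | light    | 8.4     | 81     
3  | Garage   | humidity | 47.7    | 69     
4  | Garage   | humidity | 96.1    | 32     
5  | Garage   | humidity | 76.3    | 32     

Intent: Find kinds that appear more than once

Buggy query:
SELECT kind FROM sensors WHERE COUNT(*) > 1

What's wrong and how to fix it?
Bug: WHERE can't reference COUNT(*); aggregates are computed after WHERE

Fix: Group first, then use HAVING for the count condition

Corrected query:
SELECT kind FROM sensors GROUP BY kind HAVING COUNT(*) > 1

Result:
kind    
--------
humidity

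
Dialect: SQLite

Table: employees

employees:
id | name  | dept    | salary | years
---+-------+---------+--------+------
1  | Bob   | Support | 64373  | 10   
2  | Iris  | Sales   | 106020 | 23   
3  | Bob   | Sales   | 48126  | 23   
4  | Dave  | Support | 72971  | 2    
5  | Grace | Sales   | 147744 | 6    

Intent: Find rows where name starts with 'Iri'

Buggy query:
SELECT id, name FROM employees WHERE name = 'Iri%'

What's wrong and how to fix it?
Bug: Wildcards only work with LIKE; '=' treats '%' as a literal character

Fix: Use LIKE for wildcard pattern matching

Corrected query:
SELECT id, name FROM employees WHERE name LIKE 'Iri%'

Result:
id | name
---+-----
2  | Iris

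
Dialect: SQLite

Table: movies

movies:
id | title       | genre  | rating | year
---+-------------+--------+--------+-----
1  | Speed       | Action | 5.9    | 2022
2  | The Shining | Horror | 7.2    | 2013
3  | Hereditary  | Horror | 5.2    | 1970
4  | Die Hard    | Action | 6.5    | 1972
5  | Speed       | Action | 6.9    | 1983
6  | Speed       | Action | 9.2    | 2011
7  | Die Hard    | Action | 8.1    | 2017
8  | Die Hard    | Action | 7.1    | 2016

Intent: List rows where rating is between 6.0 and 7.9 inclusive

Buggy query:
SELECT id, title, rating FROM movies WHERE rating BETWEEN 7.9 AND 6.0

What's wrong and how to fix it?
Bug: BETWEEN expects the lower bound first; with 7.9 AND 6.0 the range is empty

Fix: Write BETWEEN 6.0 AND 7.9

Corrected query:
SELECT id, title, rating FROM movies WHERE rating BETWEEN 6.0 AND 7.9

Result:
id | title       | rating
---+-------------+-------
2  | The Shining | 7.2   
4  | Die Hard    | 6.5   
5  | Speed       | 6.9   
8  | Die Hard    | 7.1   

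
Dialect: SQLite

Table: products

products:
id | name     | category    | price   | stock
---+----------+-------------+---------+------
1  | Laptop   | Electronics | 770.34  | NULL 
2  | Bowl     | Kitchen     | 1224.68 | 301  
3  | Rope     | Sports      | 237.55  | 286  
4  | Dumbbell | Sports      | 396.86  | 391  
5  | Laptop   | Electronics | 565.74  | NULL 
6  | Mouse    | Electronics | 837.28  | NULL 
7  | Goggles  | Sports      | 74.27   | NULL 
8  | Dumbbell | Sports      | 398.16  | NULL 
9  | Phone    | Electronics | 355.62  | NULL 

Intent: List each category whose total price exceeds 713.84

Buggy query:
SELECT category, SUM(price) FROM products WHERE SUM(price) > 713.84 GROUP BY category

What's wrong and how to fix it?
Bug: Aggregate functions cannot appear in a WHERE clause

Fix: Move the aggregate condition to a HAVING clause

Corrected query:
SELECT category, SUM(price) FROM products GROUP BY category HAVING SUM(price) > 713.84

Result:
category    | SUM(price)
------------+-----------
Electronics | 2528.98   
Kitchen     | 1224.68   
Sports      | 1106.84   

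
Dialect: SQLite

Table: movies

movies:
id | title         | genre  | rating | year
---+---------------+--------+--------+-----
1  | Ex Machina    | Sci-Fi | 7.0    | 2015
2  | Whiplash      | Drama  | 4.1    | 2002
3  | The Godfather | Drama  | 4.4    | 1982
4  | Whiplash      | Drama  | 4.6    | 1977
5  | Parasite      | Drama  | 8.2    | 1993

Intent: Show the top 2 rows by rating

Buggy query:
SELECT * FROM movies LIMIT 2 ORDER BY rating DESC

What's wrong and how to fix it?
Bug: ORDER BY cannot follow LIMIT; LIMIT is the final clause

Fix: Sort with ORDER BY, then apply LIMIT

Corrected query:
SELECT * FROM movies ORDER BY rating DESC LIMIT 2

Result:
id | title      | genre  | rating | year
---+------------+--------+--------+-----
5  | Parasite   | Drama  | 8.2    | 1993
1  | Ex Machina | Sci-Fi | 7      | 2015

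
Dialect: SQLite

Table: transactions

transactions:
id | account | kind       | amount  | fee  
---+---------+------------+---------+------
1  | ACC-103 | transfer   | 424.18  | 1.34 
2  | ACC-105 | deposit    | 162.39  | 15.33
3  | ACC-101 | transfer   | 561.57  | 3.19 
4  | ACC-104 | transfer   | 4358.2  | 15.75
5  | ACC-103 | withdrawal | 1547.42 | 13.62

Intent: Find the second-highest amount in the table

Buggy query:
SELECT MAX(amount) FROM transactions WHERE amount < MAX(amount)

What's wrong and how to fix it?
Bug: The inner MAX is an aggregate inside WHERE, which is not allowed

Fix: Put the inner MAX in a scalar subquery

Corrected query:
SELECT MAX(amount) FROM transactions WHERE amount < (SELECT MAX(amount) FROM transactions)

Result:
MAX(amount)
-----------
1547.42    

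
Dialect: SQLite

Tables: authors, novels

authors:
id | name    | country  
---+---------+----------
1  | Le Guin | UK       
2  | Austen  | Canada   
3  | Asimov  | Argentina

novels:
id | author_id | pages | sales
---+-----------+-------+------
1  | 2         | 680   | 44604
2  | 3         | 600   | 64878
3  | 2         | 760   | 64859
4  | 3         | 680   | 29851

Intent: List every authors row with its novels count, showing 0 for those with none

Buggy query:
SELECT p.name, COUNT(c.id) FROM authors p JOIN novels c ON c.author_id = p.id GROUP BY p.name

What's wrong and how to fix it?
Bug: INNER JOIN drops authors rows that have no matching novels rows

Fix: Switch to LEFT JOIN to retain unmatched parent rows

Corrected query:
SELECT p.name, COUNT(c.id) FROM authors p LEFT JOIN novels c ON c.author_id = p.id GROUP BY p.name

Result:
name    | COUNT(c.id)
--------+------------
Asimov  | 2          
Austen  | 2          
Le Guin | 0          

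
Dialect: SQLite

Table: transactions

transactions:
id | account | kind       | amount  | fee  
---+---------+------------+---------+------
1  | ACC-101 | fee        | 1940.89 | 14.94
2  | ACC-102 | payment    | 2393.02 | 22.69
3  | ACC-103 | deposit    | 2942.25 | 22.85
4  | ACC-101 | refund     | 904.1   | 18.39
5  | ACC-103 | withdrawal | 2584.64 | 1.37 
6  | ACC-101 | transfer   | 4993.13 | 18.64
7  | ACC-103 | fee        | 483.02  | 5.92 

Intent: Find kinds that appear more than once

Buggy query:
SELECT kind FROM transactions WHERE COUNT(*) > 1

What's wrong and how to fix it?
Bug: WHERE can't reference COUNT(*); aggregates are computed after WHERE

Fix: GROUP BY kind, then filter groups with HAVING COUNT(*) > 1

Corrected query:
SELECT kind FROM transactions GROUP BY kind HAVING COUNT(*) > 1

Result:
kind
----
fee 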